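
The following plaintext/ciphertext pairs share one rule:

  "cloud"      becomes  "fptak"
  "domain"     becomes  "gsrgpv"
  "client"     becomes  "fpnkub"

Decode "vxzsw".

In cloud: c→f is +3, l→p is +4, o→t is +5, u→a is +6 — the shift increases by 1 each position. Letter i (0-indexed) is shifted by i+3, so successive shifts are 3, 4, 5, ….
Undoing it on vxzsw: v−3=s, x−4=t, z−5=u, s−6=m, w−7=p.

stump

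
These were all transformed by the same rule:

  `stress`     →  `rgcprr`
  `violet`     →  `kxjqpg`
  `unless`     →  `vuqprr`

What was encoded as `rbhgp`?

This is an affine cipher: with a=0,…,z=25, each position x becomes (15x+7) mod 26.
Reversing it on rbhgp: r(17)→7·(17−7)≡18=s; b(1)→7·(1−7)≡10=k; h(7)→7·(7−7)≡0=a; g(6)→7·(6−7)≡19=t; p(15)→7·(15−7)≡4=e (all mod 26).

skate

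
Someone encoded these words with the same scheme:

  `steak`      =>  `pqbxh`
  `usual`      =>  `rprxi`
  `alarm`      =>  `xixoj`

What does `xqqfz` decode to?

attic

It's a constant shift of +23 (ROT23).
Reversing it on xqqfz: x−23=a, q−23=t, q−23=t, f−23=i, z−23=c.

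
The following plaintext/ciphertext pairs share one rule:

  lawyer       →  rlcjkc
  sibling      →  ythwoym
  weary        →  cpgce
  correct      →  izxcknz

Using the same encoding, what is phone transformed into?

vsuyk

It's a Vigenère-style cipher with numeric key [6,11]: position i shifts by key[i mod 2].
Applying it to phone: p+6=v, h+11=s, o+6=u, n+11=y, e+6=k.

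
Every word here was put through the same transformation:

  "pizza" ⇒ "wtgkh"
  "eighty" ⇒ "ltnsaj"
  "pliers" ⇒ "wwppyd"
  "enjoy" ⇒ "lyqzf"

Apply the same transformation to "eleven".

lwlgly

Shifts by position in pizza: pos 0: p→w (+7), pos 1: i→t (+11), pos 2: z→g (+7), pos 3: z→k (+11) — repeating every 2. It's a Vigenère-style cipher with numeric key [7,11]: position i shifts by key[i mod 2].
On eleven: e+7=l, l+11=w, e+7=l, v+11=g, e+7=l, n+11=y.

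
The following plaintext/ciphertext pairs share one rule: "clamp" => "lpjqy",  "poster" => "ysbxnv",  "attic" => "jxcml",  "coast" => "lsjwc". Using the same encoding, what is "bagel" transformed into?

kepiu

Shifts by position in clamp: pos 0: c→l (+9), pos 1: l→p (+4), pos 2: a→j (+9), pos 3: m→q (+4) — repeating every 2. The shifts repeat in a cycle of length 2: positions 0,1,… shift by +9, +4, then the pattern repeats.
On bagel: b+9=k, a+4=e, g+9=p, e+4=i, l+9=u.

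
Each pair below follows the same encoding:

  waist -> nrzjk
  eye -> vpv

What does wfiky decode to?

forth

Compare letters: w→n is +17, a→r is +17, i→z is +17 — a constant shift. It's a constant shift of +17 (ROT17).
Reversing it on wfiky: w−17=f, f−17=o, i−17=r, k−17=t, y−17=h.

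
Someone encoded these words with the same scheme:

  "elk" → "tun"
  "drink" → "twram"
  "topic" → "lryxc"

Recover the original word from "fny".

pew

The output letters match the input read backwards, each shifted +9: elk reversed is kle. Two steps: reverse the string, then apply a Caesar shift of +9.
Undoing it on fny: shift back: f−9=w, n−9=e, y−9=p → wep; then reverse → pew.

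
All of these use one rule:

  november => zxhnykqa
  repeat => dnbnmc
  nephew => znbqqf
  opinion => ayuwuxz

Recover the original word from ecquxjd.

stellar

Shifts by position in november: pos 0: n→z (+12), pos 1: o→x (+9), pos 2: v→h (+12), pos 3: e→n (+9) — repeating every 2. It's a Vigenère-style cipher with numeric key [12,9]: position i shifts by key[i mod 2].
Decoding ecquxjd: e−12=s, c−9=t, q−12=e, u−9=l, x−12=l, j−9=a, d−12=r.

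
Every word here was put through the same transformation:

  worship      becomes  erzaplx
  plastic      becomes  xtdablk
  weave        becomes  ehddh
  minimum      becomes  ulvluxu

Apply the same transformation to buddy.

jxllg

Vowels shift forward by 3 and consonants shift forward by 8.
On buddy: b(cons)+8=j, u(vowel)+3=x, d(cons)+8=l, d(cons)+8=l, y(cons)+8=g.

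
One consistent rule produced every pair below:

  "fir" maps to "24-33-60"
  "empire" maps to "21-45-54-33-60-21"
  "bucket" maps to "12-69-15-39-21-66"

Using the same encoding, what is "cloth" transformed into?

15-42-51-66-30

f(#6)→24 and i(#9)→33: differences scale by 3, so n = 3·pos + 6. Each letter becomes 3×(its alphabet position, a=1..z=26) + 6.
On cloth: c=3→15, l=12→42, o=15→51, t=20→66, h=8→30.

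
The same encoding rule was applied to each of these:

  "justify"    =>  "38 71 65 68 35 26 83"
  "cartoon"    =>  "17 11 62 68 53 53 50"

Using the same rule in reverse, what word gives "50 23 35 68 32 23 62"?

neither

j(#10)→38 and u(#21)→71: differences scale by 3, so n = 3·pos + 8. The formula is n = 3×(alphabet index, a=1) + 8.
Undoing it on 50 23 35 68 32 23 62: 50→(50−8)÷3=14=n, 23→(23−8)÷3=5=e, 35→(35−8)÷3=9=i, 68→(68−8)÷3=20=t, 32→(32−8)÷3=8=h, 23→(23−8)÷3=5=e, 62→(62−8)÷3=18=r.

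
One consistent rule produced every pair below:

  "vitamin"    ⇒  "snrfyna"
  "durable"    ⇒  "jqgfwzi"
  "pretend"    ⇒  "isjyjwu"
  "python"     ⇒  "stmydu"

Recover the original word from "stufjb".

weapon

Read the word backwards and shift each letter +5.
Reversing it on stufjb: shift back: s−5=n, t−5=o, u−5=p, f−5=a, j−5=e, b−5=w → nopaew; then reverse → weapon.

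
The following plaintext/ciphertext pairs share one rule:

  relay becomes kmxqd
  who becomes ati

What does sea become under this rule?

Two steps: reverse the string, then apply a Caesar shift of +12.
For sea: reverse → aes; then shift: a+12=m, e+12=q, s+12=e.

mqe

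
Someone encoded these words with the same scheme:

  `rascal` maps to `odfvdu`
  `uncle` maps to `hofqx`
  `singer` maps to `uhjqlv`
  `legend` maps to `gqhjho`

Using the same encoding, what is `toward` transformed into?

Two steps: reverse the string, then apply a Caesar shift of +3.
Applying it to toward: reverse → drawot; then shift: d+3=g, r+3=u, a+3=d, w+3=z, o+3=r, t+3=w.

gudzrw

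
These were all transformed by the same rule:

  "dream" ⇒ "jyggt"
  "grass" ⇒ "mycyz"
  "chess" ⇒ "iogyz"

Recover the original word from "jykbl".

It's a Vigenère-style cipher with numeric key [6,7,2]: position i shifts by key[i mod 3].
Reversing it on jykbl: j−6=d, y−7=r, k−2=i, b−6=v, l−7=e.

drive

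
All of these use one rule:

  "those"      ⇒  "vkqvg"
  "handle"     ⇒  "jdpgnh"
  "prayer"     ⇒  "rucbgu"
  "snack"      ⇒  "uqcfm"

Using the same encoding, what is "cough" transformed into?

It's a Vigenère-style cipher with numeric key [2,3]: position i shifts by key[i mod 2].
On cough: c+2=e, o+3=r, u+2=w, g+3=j, h+2=j.

erwjj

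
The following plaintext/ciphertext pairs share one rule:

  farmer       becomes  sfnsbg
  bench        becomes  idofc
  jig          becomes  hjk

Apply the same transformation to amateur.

Read the word backwards and shift each letter +1.
Applying it to amateur: reverse → ruetama; then shift: r+1=s, u+1=v, e+1=f, t+1=u, a+1=b, m+1=n, a+1=b.

svfubnb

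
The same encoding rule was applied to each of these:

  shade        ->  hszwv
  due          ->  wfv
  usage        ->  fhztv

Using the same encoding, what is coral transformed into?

Each pair mirrors across the alphabet (s↔h, h↔s, a↔z): positions sum to 25. This is the alphabet-reversal cipher (Atbash): a becomes z, b becomes y, etc.
Applying it to coral: c↔x, o↔l, r↔i, a↔z, l↔o.

xlizo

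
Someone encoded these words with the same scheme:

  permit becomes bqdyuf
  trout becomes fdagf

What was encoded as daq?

Compare letters: p→b is +12, e→q is +12, r→d is +12 — a constant shift. Every letter moves 12 places later in the alphabet, wrapping around z→a.
Decoding daq: d−12=r, a−12=o, q−12=e.

roe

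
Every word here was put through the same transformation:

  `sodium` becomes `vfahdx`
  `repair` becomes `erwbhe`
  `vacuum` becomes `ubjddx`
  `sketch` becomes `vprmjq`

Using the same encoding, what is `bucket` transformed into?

s(18)→v(21) and o(14)→f(5) fit y≡17x+1 (mod 26); the inverse of 17 mod 26 is 23. Each letter's alphabet position (a=0..z=25) is mapped through 17·x+1 mod 26 — an affine cipher.
For bucket: b(1)→17·1+1≡18=s; u(20)→17·20+1≡3=d; c(2)→17·2+1≡9=j; k(10)→17·10+1≡15=p; e(4)→17·4+1≡17=r; t(19)→17·19+1≡12=m (all mod 26).

sdjprm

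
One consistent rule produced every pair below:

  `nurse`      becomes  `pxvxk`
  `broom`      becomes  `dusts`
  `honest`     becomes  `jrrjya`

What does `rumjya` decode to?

priest

Letter i (0-indexed) is shifted by i+2, so successive shifts are 2, 3, 4, ….
Decoding rumjya: r−2=p, u−3=r, m−4=i, j−5=e, y−6=s, a−7=t.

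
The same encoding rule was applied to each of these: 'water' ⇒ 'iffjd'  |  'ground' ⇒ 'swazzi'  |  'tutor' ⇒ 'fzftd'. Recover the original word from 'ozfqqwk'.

Shifts by position in water: pos 0: w→i (+12), pos 1: a→f (+5), pos 2: t→f (+12), pos 3: e→j (+5) — repeating every 2. It's a Vigenère-style cipher with numeric key [12,5]: position i shifts by key[i mod 2].
Undoing it on ozfqqwk: o−12=c, z−5=u, f−12=t, q−5=l, q−12=e, w−5=r, k−12=y.

cutlery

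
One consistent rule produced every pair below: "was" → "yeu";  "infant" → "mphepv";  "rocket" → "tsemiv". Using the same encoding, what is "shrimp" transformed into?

ujtmor

The shift depends on letter class: consonant w→y is +2, but vowel a→e is +4. Two shifts are in play — +4 for a/e/i/o/u, +2 for every other letter.
Applying it to shrimp: s(cons)+2=u, h(cons)+2=j, r(cons)+2=t, i(vowel)+4=m, m(cons)+2=o, p(cons)+2=r.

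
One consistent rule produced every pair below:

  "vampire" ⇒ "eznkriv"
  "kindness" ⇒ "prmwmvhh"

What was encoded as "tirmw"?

Each pair mirrors across the alphabet (v↔e, a↔z, m↔n): positions sum to 25. Each letter is replaced by its mirror in the alphabet: a↔z, b↔y, c↔x, and so on (the Atbash cipher).
Decoding tirmw: t↔g, i↔r, r↔i, m↔n, w↔d.

grind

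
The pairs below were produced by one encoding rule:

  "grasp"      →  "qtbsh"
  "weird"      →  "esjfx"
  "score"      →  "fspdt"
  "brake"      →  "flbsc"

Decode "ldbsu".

The word is reversed, then every letter is shifted forward by 1.
Reversing it on ldbsu: shift back: l−1=k, d−1=c, b−1=a, s−1=r, u−1=t → kcart; then reverse → track.

track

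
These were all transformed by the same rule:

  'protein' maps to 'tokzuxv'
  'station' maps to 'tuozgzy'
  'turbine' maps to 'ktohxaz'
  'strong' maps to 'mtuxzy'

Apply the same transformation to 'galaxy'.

edgrgm

The output letters match the input read backwards, each shifted +6: protein reversed is nietorp. Two steps: reverse the string, then apply a Caesar shift of +6.
Applying it to galaxy: reverse → yxalag; then shift: y+6=e, x+6=d, a+6=g, l+6=r, a+6=g, g+6=m.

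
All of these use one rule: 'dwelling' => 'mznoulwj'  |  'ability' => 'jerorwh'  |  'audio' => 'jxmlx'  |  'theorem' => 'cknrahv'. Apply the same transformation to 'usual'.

dvddu

Shifts by position in dwelling: pos 0: d→m (+9), pos 1: w→z (+3), pos 2: e→n (+9), pos 3: l→o (+3) — repeating every 2. A repeating key of period 2 is used — shifts +9, +3 over and over.
For usual: u+9=d, s+3=v, u+9=d, a+3=d, l+9=u.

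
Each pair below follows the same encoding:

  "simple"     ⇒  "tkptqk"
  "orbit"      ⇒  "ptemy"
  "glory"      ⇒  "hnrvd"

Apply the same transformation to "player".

Each letter shifts forward by (position + 1), i.e. 1, 2, 3, … — the shift grows by one for each successive letter.
On player: p+1=q, l+2=n, a+3=d, y+4=c, e+5=j, r+6=x.

qndcjx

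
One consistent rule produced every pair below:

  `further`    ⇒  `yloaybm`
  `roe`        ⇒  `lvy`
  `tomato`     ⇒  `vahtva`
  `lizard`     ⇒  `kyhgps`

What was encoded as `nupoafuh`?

The word is reversed, then every letter is shifted forward by 7.
Decoding nupoafuh: shift back: n−7=g, u−7=n, p−7=i, o−7=h, a−7=t, f−7=y, u−7=n, h−7=a → gnihtyna; then reverse → anything.

anything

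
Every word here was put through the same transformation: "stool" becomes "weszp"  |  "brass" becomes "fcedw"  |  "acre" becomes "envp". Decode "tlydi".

Shifts by position in stool: pos 0: s→w (+4), pos 1: t→e (+11), pos 2: o→s (+4), pos 3: o→z (+11) — repeating every 2. It's a Vigenère-style cipher with numeric key [4,11]: position i shifts by key[i mod 2].
Decoding tlydi: t−4=p, l−11=a, y−4=u, d−11=s, i−4=e.

pause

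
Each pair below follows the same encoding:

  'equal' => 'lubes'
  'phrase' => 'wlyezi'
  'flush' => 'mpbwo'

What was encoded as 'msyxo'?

forth

The shifts repeat in a cycle of length 2: positions 0,1,… shift by +7, +4, then the pattern repeats.
Reversing it on msyxo: m−7=f, s−4=o, y−7=r, x−4=t, o−7=h.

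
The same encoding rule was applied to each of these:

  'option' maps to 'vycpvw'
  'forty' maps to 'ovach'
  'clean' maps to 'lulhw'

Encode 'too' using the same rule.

The shift depends on letter class: consonant p→y is +9, but vowel o→v is +7. Two shifts are in play — +7 for a/e/i/o/u, +9 for every other letter.
For too: t(cons)+9=c, o(vowel)+7=v, o(vowel)+7=v.

cvv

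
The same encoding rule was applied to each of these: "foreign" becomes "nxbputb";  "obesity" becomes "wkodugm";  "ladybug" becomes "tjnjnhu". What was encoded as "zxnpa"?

rodeo

In foreign: f→n is +8, o→x is +9, r→b is +10, e→p is +11 — the shift increases by 1 each position. The shift increases by 1 at each position, starting from +8: 8, 9, 10, ….
Reversing it on zxnpa: z−8=r, x−9=o, n−10=d, p−11=e, a−12=o.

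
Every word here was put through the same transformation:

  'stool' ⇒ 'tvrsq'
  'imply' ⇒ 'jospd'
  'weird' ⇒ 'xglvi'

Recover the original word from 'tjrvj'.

shore

In stool: s→t is +1, t→v is +2, o→r is +3, o→s is +4 — the shift increases by 1 each position. Letter i (0-indexed) is shifted by i+1, so successive shifts are 1, 2, 3, ….
Decoding tjrvj: t−1=s, j−2=h, r−3=o, v−4=r, j−5=e.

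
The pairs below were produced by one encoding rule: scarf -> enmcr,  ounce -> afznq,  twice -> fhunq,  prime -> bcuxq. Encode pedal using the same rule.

Shifts by position in scarf: pos 0: s→e (+12), pos 1: c→n (+11), pos 2: a→m (+12), pos 3: r→c (+11) — repeating every 2. The shifts repeat in a cycle of length 2: positions 0,1,… shift by +12, +11, then the pattern repeats.
Applying it to pedal: p+12=b, e+11=p, d+12=p, a+11=l, l+12=x.

bpplx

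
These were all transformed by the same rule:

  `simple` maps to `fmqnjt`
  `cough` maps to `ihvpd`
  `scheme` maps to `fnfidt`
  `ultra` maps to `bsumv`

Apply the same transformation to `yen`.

ofz

The output letters match the input read backwards, each shifted +1: simple reversed is elpmis. Read the word backwards and shift each letter +1.
On yen: reverse → ney; then shift: n+1=o, e+1=f, y+1=z.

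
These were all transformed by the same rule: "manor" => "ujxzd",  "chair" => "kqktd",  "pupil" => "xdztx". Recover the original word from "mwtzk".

enjoy

The shift increases by 1 at each position, starting from +8: 8, 9, 10, ….
Decoding mwtzk: m−8=e, w−9=n, t−10=j, z−11=o, k−12=y.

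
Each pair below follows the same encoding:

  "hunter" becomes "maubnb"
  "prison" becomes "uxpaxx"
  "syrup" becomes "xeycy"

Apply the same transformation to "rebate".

wkiico

Each letter shifts forward by (position + 5), i.e. 5, 6, 7, … — the shift grows by one for each successive letter.
For rebate: r+5=w, e+6=k, b+7=i, a+8=i, t+9=c, e+10=o.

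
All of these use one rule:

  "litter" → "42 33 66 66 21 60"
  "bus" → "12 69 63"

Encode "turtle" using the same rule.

66 69 60 66 42 21

l(#12)→42 and i(#9)→33: differences scale by 3, so n = 3·pos + 6. Each letter becomes 3×(its alphabet position, a=1..z=26) + 6.
On turtle: t=20→66, u=21→69, r=18→60, t=20→66, l=12→42, e=5→21.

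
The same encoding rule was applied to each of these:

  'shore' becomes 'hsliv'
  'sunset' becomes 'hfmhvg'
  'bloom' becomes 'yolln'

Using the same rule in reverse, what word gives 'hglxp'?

stock

This is the alphabet-reversal cipher (Atbash): a becomes z, b becomes y, etc.
Reversing it on hglxp: h↔s, g↔t, l↔o, x↔c, p↔k.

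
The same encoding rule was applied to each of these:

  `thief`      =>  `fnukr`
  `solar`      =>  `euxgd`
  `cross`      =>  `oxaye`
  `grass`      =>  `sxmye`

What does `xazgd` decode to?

The shifts repeat in a cycle of length 2: positions 0,1,… shift by +12, +6, then the pattern repeats.
Undoing it on xazgd: x−12=l, a−6=u, z−12=n, g−6=a, d−12=r.

lunar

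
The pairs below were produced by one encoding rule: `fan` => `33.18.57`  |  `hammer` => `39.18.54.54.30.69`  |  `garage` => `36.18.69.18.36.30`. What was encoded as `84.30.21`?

Each letter becomes 3×(its alphabet position, a=1..z=26) + 15.
Reversing it on 84.30.21: 84→(84−15)÷3=23=w, 30→(30−15)÷3=5=e, 21→(21−15)÷3=2=b.

web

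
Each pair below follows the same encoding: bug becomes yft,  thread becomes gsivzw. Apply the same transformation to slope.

holkv

Each pair mirrors across the alphabet (b↔y, u↔f, g↔t): positions sum to 25. Each letter is replaced by its mirror in the alphabet: a↔z, b↔y, c↔x, and so on (the Atbash cipher).
For slope: s↔h, l↔o, o↔l, p↔k, e↔v.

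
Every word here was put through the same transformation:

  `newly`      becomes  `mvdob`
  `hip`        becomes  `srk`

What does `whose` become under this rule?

dslhv

Each pair mirrors across the alphabet (n↔m, e↔v, w↔d): positions sum to 25. Letters are reflected about the middle of the alphabet (position → 25−position): Atbash.
On whose: w↔d, h↔s, o↔l, s↔h, e↔v.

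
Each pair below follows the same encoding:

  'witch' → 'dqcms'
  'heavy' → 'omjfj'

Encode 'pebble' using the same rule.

In witch: w→d is +7, i→q is +8, t→c is +9, c→m is +10 — the shift increases by 1 each position. The shift increases by 1 at each position, starting from +7: 7, 8, 9, ….
For pebble: p+7=w, e+8=m, b+9=k, b+10=l, l+11=w, e+12=q.

wmklwq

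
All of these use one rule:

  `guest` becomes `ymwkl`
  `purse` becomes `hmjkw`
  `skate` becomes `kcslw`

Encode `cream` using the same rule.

Compare letters: g→y is +18, u→m is +18, e→w is +18 — a constant shift. It's a constant shift of +18 (ROT18).
Applying it to cream: c+18=u, r+18=j, e+18=w, a+18=s, m+18=e.

ujwse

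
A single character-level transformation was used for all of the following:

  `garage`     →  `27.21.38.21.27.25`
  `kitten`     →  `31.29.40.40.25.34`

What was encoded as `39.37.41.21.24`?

g is letter #7 and maps to 27: an offset of 20. Each letter is replaced by its alphabet position (a=1..z=26) + 20.
Decoding 39.37.41.21.24: 39→(39−20)÷1=19=s, 37→(37−20)÷1=17=q, 41→(41−20)÷1=21=u, 21→(21−20)÷1=1=a, 24→(24−20)÷1=4=d.

squad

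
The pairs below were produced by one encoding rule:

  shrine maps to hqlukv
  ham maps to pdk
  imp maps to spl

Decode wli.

fit

The output letters match the input read backwards, each shifted +3: shrine reversed is enirhs. Read the word backwards and shift each letter +3.
Decoding wli: shift back: w−3=t, l−3=i, i−3=f → tif; then reverse → fit.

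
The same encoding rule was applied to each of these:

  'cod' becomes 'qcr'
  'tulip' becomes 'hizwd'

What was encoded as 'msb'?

Compare letters: c→q is +14, o→c is +14, d→r is +14 — a constant shift. Each letter is shifted forward by 14 in the alphabet (a Caesar shift of +14).
Decoding msb: m−14=y, s−14=e, b−14=n.

yen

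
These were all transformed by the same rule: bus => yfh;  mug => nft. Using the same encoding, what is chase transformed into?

Each letter is replaced by its mirror in the alphabet: a↔z, b↔y, c↔x, and so on (the Atbash cipher).
For chase: c↔x, h↔s, a↔z, s↔h, e↔v.

xszhv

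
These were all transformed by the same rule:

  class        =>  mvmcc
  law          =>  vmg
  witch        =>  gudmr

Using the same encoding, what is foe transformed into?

paq

Two shifts are in play — +12 for a/e/i/o/u, +10 for every other letter.
Applying it to foe: f(cons)+10=p, o(vowel)+12=a, e(vowel)+12=q.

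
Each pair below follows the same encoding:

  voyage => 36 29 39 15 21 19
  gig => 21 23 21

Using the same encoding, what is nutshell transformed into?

v is letter #22 and maps to 36: an offset of 14. Letters become their 1-based position plus 14 (so a→15, b→16, …).
For nutshell: n=14→28, u=21→35, t=20→34, s=19→33, h=8→22, e=5→19, l=12→26, l=12→26.

28 35 34 33 22 19 26 26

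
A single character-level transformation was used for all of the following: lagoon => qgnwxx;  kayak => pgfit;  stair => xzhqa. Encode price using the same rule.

uxpkn

In lagoon: l→q is +5, a→g is +6, g→n is +7, o→w is +8 — the shift increases by 1 each position. Letter i (0-indexed) is shifted by i+5, so successive shifts are 5, 6, 7, ….
On price: p+5=u, r+6=x, i+7=p, c+8=k, e+9=n.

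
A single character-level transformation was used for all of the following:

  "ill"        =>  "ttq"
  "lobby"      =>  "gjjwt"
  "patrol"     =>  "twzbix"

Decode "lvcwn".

Read the word backwards and shift each letter +8.
Decoding lvcwn: shift back: l−8=d, v−8=n, c−8=u, w−8=o, n−8=f → dnuof; then reverse → found.

found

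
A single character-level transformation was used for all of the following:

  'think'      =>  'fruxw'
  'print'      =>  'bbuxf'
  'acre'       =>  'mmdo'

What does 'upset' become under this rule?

The shifts repeat in a cycle of length 2: positions 0,1,… shift by +12, +10, then the pattern repeats.
Applying it to upset: u+12=g, p+10=z, s+12=e, e+10=o, t+12=f.

gzeof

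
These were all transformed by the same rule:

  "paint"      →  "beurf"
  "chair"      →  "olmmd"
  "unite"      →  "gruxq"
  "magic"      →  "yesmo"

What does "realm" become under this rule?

Shifts by position in paint: pos 0: p→b (+12), pos 1: a→e (+4), pos 2: i→u (+12), pos 3: n→r (+4) — repeating every 2. It's a Vigenère-style cipher with numeric key [12,4]: position i shifts by key[i mod 2].
On realm: r+12=d, e+4=i, a+12=m, l+4=p, m+12=y.

dimpy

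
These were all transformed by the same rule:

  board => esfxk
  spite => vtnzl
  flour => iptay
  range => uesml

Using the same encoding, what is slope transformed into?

vptvl

In board: b→e is +3, o→s is +4, a→f is +5, r→x is +6 — the shift increases by 1 each position. Each letter shifts forward by (position + 3), i.e. 3, 4, 5, … — the shift grows by one for each successive letter.
On slope: s+3=v, l+4=p, o+5=t, p+6=v, e+7=l.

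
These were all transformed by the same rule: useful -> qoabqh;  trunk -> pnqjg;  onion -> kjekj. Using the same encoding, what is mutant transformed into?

Compare letters: u→q is +22, s→o is +22, e→a is +22 — a constant shift. Every letter moves 22 places later in the alphabet, wrapping around z→a.
For mutant: m+22=i, u+22=q, t+22=p, a+22=w, n+22=j, t+22=p.

iqpwjp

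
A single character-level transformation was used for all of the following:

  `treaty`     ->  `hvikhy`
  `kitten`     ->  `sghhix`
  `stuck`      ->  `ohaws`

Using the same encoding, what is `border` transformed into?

t(19)→h(7) and r(17)→v(21) fit y≡19x+10 (mod 26); the inverse of 19 mod 26 is 11. Treating letters as 0–25, the rule is x ↦ 19x + 10 (mod 26).
Applying it to border: b(1)→19·1+10≡3=d; o(14)→19·14+10≡16=q; r(17)→19·17+10≡21=v; d(3)→19·3+10≡15=p; e(4)→19·4+10≡8=i; r(17)→19·17+10≡21=v (all mod 26).

dqvpiv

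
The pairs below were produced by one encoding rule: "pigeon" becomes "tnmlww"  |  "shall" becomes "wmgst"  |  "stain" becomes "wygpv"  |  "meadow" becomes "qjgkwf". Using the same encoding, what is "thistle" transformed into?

xmozbuo

In pigeon: p→t is +4, i→n is +5, g→m is +6, e→l is +7 — the shift increases by 1 each position. Each letter shifts forward by (position + 4), i.e. 4, 5, 6, … — the shift grows by one for each successive letter.
Applying it to thistle: t+4=x, h+5=m, i+6=o, s+7=z, t+8=b, l+9=u, e+10=o.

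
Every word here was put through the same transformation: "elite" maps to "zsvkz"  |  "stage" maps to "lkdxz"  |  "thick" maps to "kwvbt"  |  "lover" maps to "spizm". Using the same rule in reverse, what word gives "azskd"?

delta

e(4)→z(25) and l(11)→s(18) fit y≡25x+3 (mod 26); the inverse of 25 mod 26 is 25. This is an affine cipher: with a=0,…,z=25, each position x becomes (25x+3) mod 26.
Reversing it on azskd: a(0)→25·(0−3)≡3=d; z(25)→25·(25−3)≡4=e; s(18)→25·(18−3)≡11=l; k(10)→25·(10−3)≡19=t; d(3)→25·(3−3)≡0=a (all mod 26).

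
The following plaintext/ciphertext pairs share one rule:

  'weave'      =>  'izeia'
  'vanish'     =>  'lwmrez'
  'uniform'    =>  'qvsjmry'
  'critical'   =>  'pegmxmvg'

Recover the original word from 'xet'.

The output letters match the input read backwards, each shifted +4: weave reversed is evaew. The word is reversed, then every letter is shifted forward by 4.
Undoing it on xet: shift back: x−4=t, e−4=a, t−4=p → tap; then reverse → pat.

pat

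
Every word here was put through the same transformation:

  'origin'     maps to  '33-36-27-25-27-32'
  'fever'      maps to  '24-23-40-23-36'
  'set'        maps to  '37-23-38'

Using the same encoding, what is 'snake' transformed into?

o is letter #15 and maps to 33: an offset of 18. The number is (letter's place in the alphabet, a=1) + 18.
For snake: s=19→37, n=14→32, a=1→19, k=11→29, e=5→23.

37-32-19-29-23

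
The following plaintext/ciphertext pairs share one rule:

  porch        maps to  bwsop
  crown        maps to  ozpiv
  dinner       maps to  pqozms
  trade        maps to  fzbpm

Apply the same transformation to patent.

biuqvu

Shifts by position in porch: pos 0: p→b (+12), pos 1: o→w (+8), pos 2: r→s (+1), pos 3: c→o (+12), pos 4: h→p (+8) — repeating every 3. It's a Vigenère-style cipher with numeric key [12,8,1]: position i shifts by key[i mod 3].
For patent: p+12=b, a+8=i, t+1=u, e+12=q, n+8=v, t+1=u.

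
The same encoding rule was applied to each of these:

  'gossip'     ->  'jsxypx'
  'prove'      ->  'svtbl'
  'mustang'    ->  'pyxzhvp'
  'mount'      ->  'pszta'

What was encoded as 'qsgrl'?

noble

In gossip: g→j is +3, o→s is +4, s→x is +5, s→y is +6 — the shift increases by 1 each position. The shift increases by 1 at each position, starting from +3: 3, 4, 5, ….
Reversing it on qsgrl: q−3=n, s−4=o, g−5=b, r−6=l, l−7=e.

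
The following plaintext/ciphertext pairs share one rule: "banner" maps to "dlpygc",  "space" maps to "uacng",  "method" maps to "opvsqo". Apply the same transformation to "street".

Shifts by position in banner: pos 0: b→d (+2), pos 1: a→l (+11), pos 2: n→p (+2), pos 3: n→y (+11) — repeating every 2. The shifts repeat in a cycle of length 2: positions 0,1,… shift by +2, +11, then the pattern repeats.
For street: s+2=u, t+11=e, r+2=t, e+11=p, e+2=g, t+11=e.

uetpge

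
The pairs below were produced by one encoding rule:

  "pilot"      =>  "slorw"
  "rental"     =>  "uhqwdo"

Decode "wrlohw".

toilet

Compare letters: p→s is +3, i→l is +3, l→o is +3 — a constant shift. Each letter is shifted forward by 3 in the alphabet (a Caesar shift of +3).
Reversing it on wrlohw: w−3=t, r−3=o, l−3=i, o−3=l, h−3=e, w−3=t.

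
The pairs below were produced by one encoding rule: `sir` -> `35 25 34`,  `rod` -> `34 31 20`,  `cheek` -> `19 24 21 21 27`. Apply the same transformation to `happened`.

24 17 32 32 21 30 21 20

s is letter #19 and maps to 35: an offset of 16. Each letter is replaced by its alphabet position (a=1..z=26) + 16.
On happened: h=8→24, a=1→17, p=16→32, p=16→32, e=5→21, n=14→30, e=5→21, d=4→20.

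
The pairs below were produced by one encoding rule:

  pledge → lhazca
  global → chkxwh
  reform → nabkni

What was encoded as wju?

any

Compare letters: p→l is +22, l→h is +22, e→a is +22 — a constant shift. Each letter is shifted forward by 22 in the alphabet (a Caesar shift of +22).
Decoding wju: w−22=a, j−22=n, u−22=y.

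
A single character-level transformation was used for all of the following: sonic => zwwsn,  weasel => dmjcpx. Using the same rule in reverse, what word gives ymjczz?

reason

In sonic: s→z is +7, o→w is +8, n→w is +9, i→s is +10 — the shift increases by 1 each position. Each letter shifts forward by (position + 7), i.e. 7, 8, 9, … — the shift grows by one for each successive letter.
Decoding ymjczz: y−7=r, m−8=e, j−9=a, c−10=s, z−11=o, z−12=n.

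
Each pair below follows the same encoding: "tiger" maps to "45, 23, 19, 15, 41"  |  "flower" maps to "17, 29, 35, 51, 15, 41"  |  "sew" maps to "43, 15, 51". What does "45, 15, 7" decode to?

tea

With a=1..z=26, the number is 2·pos + 5.
Undoing it on 45, 15, 7: 45→(45−5)÷2=20=t, 15→(15−5)÷2=5=e, 7→(7−5)÷2=1=a.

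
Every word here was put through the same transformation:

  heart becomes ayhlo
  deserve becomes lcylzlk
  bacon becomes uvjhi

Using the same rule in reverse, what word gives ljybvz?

The output letters match the input read backwards, each shifted +7: heart reversed is traeh. Read the word backwards and shift each letter +7.
Reversing it on ljybvz: shift back: l−7=e, j−7=c, y−7=r, b−7=u, v−7=o, z−7=s → ecruos; then reverse → source.

source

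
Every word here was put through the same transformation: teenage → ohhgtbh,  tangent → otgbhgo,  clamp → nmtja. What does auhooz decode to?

t(19)→o(14) and e(4)→h(7) fit y≡23x+19 (mod 26); the inverse of 23 mod 26 is 17. This is an affine cipher: with a=0,…,z=25, each position x becomes (23x+19) mod 26.
Reversing it on auhooz: a(0)→17·(0−19)≡15=p; u(20)→17·(20−19)≡17=r; h(7)→17·(7−19)≡4=e; o(14)→17·(14−19)≡19=t; o(14)→17·(14−19)≡19=t; z(25)→17·(25−19)≡24=y (all mod 26).

pretty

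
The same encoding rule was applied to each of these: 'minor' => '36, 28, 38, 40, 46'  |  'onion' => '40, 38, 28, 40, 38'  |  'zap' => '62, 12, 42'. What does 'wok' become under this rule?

Each letter becomes 2×(its alphabet position, a=1..z=26) + 10.
On wok: w=23→56, o=15→40, k=11→32.

56, 40, 32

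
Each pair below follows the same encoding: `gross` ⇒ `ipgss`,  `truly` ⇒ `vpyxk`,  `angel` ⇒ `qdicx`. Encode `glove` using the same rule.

g(6)→i(8) and r(17)→p(15) fit y≡3x+16 (mod 26); the inverse of 3 mod 26 is 9. Each letter's alphabet position (a=0..z=25) is mapped through 3·x+16 mod 26 — an affine cipher.
For glove: g(6)→3·6+16≡8=i; l(11)→3·11+16≡23=x; o(14)→3·14+16≡6=g; v(21)→3·21+16≡1=b; e(4)→3·4+16≡2=c (all mod 26).

ixgbc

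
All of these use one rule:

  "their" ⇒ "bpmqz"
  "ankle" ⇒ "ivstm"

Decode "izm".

It's a constant shift of +8 (ROT8).
Undoing it on izm: i−8=a, z−8=r, m−8=e.

are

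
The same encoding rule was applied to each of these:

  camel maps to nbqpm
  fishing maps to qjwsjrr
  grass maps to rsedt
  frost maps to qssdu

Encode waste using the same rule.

hbwef

Shifts by position in camel: pos 0: c→n (+11), pos 1: a→b (+1), pos 2: m→q (+4), pos 3: e→p (+11), pos 4: l→m (+1) — repeating every 3. It's a Vigenère-style cipher with numeric key [11,1,4]: position i shifts by key[i mod 3].
On waste: w+11=h, a+1=b, s+4=w, t+11=e, e+1=f.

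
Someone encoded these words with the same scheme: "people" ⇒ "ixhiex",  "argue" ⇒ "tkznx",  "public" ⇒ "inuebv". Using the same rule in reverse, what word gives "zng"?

gun

Each letter is shifted forward by 19 in the alphabet (a Caesar shift of +19).
Decoding zng: z−19=g, n−19=u, g−19=n.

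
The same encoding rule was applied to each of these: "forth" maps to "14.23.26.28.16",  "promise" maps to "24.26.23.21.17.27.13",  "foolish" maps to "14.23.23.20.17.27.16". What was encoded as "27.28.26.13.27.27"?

f is letter #6 and maps to 14: an offset of 8. The number is (letter's place in the alphabet, a=1) + 8.
Undoing it on 27.28.26.13.27.27: 27→(27−8)÷1=19=s, 28→(28−8)÷1=20=t, 26→(26−8)÷1=18=r, 13→(13−8)÷1=5=e, 27→(27−8)÷1=19=s, 27→(27−8)÷1=19=s.

stress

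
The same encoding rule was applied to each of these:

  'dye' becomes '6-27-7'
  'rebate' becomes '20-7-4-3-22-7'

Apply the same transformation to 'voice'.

d is letter #4 and maps to 6: an offset of 2. Each letter is replaced by its alphabet position (a=1..z=26) + 2.
Applying it to voice: v=22→24, o=15→17, i=9→11, c=3→5, e=5→7.

24-17-11-5-7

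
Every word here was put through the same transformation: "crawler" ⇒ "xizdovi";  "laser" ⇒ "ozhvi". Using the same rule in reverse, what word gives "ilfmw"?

round

Each pair mirrors across the alphabet (c↔x, r↔i, a↔z): positions sum to 25. This is the alphabet-reversal cipher (Atbash): a becomes z, b becomes y, etc.
Reversing it on ilfmw: i↔r, l↔o, f↔u, m↔n, w↔d.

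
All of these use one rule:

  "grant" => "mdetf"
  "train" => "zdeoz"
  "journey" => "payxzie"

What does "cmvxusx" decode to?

Shifts by position in grant: pos 0: g→m (+6), pos 1: r→d (+12), pos 2: a→e (+4), pos 3: n→t (+6), pos 4: t→f (+12) — repeating every 3. It's a Vigenère-style cipher with numeric key [6,12,4]: position i shifts by key[i mod 3].
Reversing it on cmvxusx: c−6=w, m−12=a, v−4=r, x−6=r, u−12=i, s−4=o, x−6=r.

warrior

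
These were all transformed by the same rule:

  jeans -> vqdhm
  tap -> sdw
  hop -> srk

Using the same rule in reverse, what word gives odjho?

legal

Two steps: reverse the string, then apply a Caesar shift of +3.
Decoding odjho: shift back: o−3=l, d−3=a, j−3=g, h−3=e, o−3=l → lagel; then reverse → legal.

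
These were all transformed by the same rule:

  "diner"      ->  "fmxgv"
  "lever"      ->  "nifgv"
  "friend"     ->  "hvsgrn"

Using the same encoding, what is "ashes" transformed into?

cwrgw

Shifts by position in diner: pos 0: d→f (+2), pos 1: i→m (+4), pos 2: n→x (+10), pos 3: e→g (+2), pos 4: r→v (+4) — repeating every 3. A repeating key of period 3 is used — shifts +2, +4, +10 over and over.
On ashes: a+2=c, s+4=w, h+10=r, e+2=g, s+4=w.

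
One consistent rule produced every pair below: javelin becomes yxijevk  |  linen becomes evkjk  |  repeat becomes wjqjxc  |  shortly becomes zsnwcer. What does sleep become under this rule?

j(9)→y(24) and a(0)→x(23) fit y≡3x+23 (mod 26); the inverse of 3 mod 26 is 9. Treating letters as 0–25, the rule is x ↦ 3x + 23 (mod 26).
On sleep: s(18)→3·18+23≡25=z; l(11)→3·11+23≡4=e; e(4)→3·4+23≡9=j; e(4)→3·4+23≡9=j; p(15)→3·15+23≡16=q (all mod 26).

zejjq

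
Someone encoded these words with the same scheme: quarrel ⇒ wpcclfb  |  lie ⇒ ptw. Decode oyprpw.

legend

The output letters match the input read backwards, each shifted +11: quarrel reversed is lerrauq. Read the word backwards and shift each letter +11.
Undoing it on oyprpw: shift back: o−11=d, y−11=n, p−11=e, r−11=g, p−11=e, w−11=l → dnegel; then reverse → legend.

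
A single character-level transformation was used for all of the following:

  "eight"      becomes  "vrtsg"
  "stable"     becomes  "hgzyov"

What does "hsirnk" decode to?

Letters are reflected about the middle of the alphabet (position → 25−position): Atbash.
Undoing it on hsirnk: h↔s, s↔h, i↔r, r↔i, n↔m, k↔p.

shrimp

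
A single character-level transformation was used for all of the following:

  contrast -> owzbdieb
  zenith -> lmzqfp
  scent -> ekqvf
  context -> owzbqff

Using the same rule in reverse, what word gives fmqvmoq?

The shifts repeat in a cycle of length 2: positions 0,1,… shift by +12, +8, then the pattern repeats.
Reversing it on fmqvmoq: f−12=t, m−8=e, q−12=e, v−8=n, m−12=a, o−8=g, q−12=e.

teenage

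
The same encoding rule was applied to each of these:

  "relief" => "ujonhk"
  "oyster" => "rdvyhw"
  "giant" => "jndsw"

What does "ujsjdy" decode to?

Shifts by position in relief: pos 0: r→u (+3), pos 1: e→j (+5), pos 2: l→o (+3), pos 3: i→n (+5) — repeating every 2. A repeating key of period 2 is used — shifts +3, +5 over and over.
Reversing it on ujsjdy: u−3=r, j−5=e, s−3=p, j−5=e, d−3=a, y−5=t.

repeat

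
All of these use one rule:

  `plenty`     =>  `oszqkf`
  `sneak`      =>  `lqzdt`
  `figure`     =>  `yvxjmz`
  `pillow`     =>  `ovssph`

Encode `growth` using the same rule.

p(15)→o(14) and l(11)→s(18) fit y≡25x+3 (mod 26); the inverse of 25 mod 26 is 25. This is an affine cipher: with a=0,…,z=25, each position x becomes (25x+3) mod 26.
For growth: g(6)→25·6+3≡23=x; r(17)→25·17+3≡12=m; o(14)→25·14+3≡15=p; w(22)→25·22+3≡7=h; t(19)→25·19+3≡10=k; h(7)→25·7+3≡22=w (all mod 26).

xmphkw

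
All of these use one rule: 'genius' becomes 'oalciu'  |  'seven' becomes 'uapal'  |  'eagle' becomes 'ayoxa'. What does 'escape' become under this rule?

aumyza

Treating letters as 0–25, the rule is x ↦ 7x + 24 (mod 26).
Applying it to escape: e(4)→7·4+24≡0=a; s(18)→7·18+24≡20=u; c(2)→7·2+24≡12=m; a(0)→7·0+24≡24=y; p(15)→7·15+24≡25=z; e(4)→7·4+24≡0=a (all mod 26).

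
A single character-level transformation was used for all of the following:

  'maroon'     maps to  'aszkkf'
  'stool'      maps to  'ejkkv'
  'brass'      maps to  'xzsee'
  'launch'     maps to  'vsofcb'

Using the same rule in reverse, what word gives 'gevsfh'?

m(12)→a(0) and a(0)→s(18) fit y≡5x+18 (mod 26); the inverse of 5 mod 26 is 21. Treating letters as 0–25, the rule is x ↦ 5x + 18 (mod 26).
Undoing it on gevsfh: g(6)→21·(6−18)≡8=i; e(4)→21·(4−18)≡18=s; v(21)→21·(21−18)≡11=l; s(18)→21·(18−18)≡0=a; f(5)→21·(5−18)≡13=n; h(7)→21·(7−18)≡3=d (all mod 26).

island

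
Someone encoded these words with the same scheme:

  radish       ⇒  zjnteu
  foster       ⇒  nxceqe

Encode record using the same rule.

znmzdq

In radish: r→z is +8, a→j is +9, d→n is +10, i→t is +11 — the shift increases by 1 each position. Letter i (0-indexed) is shifted by i+8, so successive shifts are 8, 9, 10, ….
On record: r+8=z, e+9=n, c+10=m, o+11=z, r+12=d, d+13=q.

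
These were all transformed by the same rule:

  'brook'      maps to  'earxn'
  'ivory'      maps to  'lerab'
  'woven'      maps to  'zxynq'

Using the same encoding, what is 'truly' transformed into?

waxub

Shifts by position in brook: pos 0: b→e (+3), pos 1: r→a (+9), pos 2: o→r (+3), pos 3: o→x (+9) — repeating every 2. It's a Vigenère-style cipher with numeric key [3,9]: position i shifts by key[i mod 2].
Applying it to truly: t+3=w, r+9=a, u+3=x, l+9=u, y+3=b.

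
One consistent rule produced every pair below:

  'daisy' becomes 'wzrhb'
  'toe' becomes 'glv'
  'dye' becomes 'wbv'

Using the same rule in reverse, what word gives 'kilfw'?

proud

Each pair mirrors across the alphabet (d↔w, a↔z, i↔r): positions sum to 25. This is the alphabet-reversal cipher (Atbash): a becomes z, b becomes y, etc.
Decoding kilfw: k↔p, i↔r, l↔o, f↔u, w↔d.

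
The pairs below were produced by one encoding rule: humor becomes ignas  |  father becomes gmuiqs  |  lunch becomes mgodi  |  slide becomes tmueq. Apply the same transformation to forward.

gasxmse

The shift depends on letter class: consonant h→i is +1, but vowel u→g is +12. Vowels shift forward by 12 and consonants shift forward by 1.
Applying it to forward: f(cons)+1=g, o(vowel)+12=a, r(cons)+1=s, w(cons)+1=x, a(vowel)+12=m, r(cons)+1=s, d(cons)+1=e.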